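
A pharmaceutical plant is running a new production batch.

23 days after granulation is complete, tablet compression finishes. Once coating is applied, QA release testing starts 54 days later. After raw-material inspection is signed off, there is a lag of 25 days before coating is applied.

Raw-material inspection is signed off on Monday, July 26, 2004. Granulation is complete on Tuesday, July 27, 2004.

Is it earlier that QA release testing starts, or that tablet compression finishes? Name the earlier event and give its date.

Raw-material inspection is signed off: Jul 26, 2004.
Coating is applied: Jul 26, 2004 + 25 days = Aug 20, 2004.
QA release testing starts: Aug 20, 2004 + 54 days = Oct 13, 2004.
Granulation is complete: Jul 27, 2004.
Tablet compression finishes: Jul 27, 2004 + 23 days = Aug 19, 2004.
Comparing: QA release testing starts on Oct 13, 2004 vs tablet compression finishes on Aug 19, 2004. Earlier: tablet compression finishes.

Tablet compression finishes — Thursday, August 19, 2004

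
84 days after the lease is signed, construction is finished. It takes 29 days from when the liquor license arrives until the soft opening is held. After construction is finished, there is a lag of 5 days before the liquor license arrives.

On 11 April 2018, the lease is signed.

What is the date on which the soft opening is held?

The lease is signed: Apr 11, 2018.
Construction is finished: Apr 11, 2018 + 84 days = Jul 4, 2018.
The liquor license arrives: Jul 4, 2018 + 5 days = Jul 9, 2018.
The soft opening is held: Jul 9, 2018 + 29 days = Aug 7, 2018.

7 August 2018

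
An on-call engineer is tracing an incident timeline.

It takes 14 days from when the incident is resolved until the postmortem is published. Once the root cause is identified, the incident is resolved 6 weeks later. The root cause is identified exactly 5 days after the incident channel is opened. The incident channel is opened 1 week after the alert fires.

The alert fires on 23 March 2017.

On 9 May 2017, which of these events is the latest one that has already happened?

The root cause is identified

The alert fires: Mar 23, 2017.
The incident channel is opened: Mar 23, 2017 + 1 week = Mar 30, 2017.
The root cause is identified: Mar 30, 2017 + 5 days = Apr 4, 2017.
The incident is resolved: Apr 4, 2017 + 6 weeks = May 16, 2017.
The postmortem is published: May 16, 2017 + 14 days = May 30, 2017.
May 9, 2017 falls between when the root cause is identified (Apr 4, 2017) and when the incident is resolved (May 16, 2017).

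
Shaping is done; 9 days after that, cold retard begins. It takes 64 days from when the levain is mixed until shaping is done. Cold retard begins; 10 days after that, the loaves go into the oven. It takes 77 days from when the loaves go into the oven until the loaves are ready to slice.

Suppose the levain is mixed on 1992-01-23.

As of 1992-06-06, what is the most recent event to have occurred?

The loaves go into the oven

The levain is mixed: Jan 23, 1992.
Shaping is done: Jan 23, 1992 + 64 days = Mar 27, 1992.
Cold retard begins: Mar 27, 1992 + 9 days = Apr 5, 1992.
The loaves go into the oven: Apr 5, 1992 + 10 days = Apr 15, 1992.
The loaves are ready to slice: Apr 15, 1992 + 77 days = Jul 1, 1992.
Jun 6, 1992 falls between when the loaves go into the oven (Apr 15, 1992) and when the loaves are ready to slice (Jul 1, 1992).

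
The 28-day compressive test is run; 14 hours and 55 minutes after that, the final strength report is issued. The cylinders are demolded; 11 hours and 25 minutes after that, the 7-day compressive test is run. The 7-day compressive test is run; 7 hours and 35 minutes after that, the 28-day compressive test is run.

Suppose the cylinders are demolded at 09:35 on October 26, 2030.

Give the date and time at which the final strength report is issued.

The cylinders are demolded: 09:35 Oct 26, 2030.
The 7-day compressive test is run: 09:35 Oct 26, 2030 + 11h25m = 21:00 Oct 26, 2030.
The 28-day compressive test is run: 21:00 Oct 26, 2030 + 7h35m = 04:35 Oct 27, 2030.
The final strength report is issued: 04:35 Oct 27, 2030 + 14h55m = 19:30 Oct 27, 2030.

19:30 on October 27, 2030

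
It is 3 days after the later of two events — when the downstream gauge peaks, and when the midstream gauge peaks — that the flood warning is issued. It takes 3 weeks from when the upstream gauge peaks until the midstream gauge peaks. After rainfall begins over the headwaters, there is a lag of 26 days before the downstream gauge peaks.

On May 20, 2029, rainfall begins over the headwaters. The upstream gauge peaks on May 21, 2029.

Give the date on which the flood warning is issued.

June 18, 2029

Rainfall begins over the headwaters: May 20, 2029.
The downstream gauge peaks: May 20, 2029 + 26 days = Jun 15, 2029.
The upstream gauge peaks: May 21, 2029.
The midstream gauge peaks: May 21, 2029 + 3 weeks = Jun 11, 2029.
Both prerequisites met — the downstream gauge peaks (Jun 15, 2029), the midstream gauge peaks (Jun 11, 2029); the later is Jun 15, 2029.
The flood warning is issued: Jun 15, 2029 + 3 days = Jun 18, 2029.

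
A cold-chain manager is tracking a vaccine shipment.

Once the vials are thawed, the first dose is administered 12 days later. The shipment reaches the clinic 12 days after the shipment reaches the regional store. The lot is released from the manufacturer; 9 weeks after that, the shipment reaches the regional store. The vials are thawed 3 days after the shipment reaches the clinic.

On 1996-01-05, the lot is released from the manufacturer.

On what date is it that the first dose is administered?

1996-04-04

The lot is released from the manufacturer: Jan 5, 1996.
The shipment reaches the regional store: Jan 5, 1996 + 9 weeks = Mar 8, 1996.
The shipment reaches the clinic: Mar 8, 1996 + 12 days = Mar 20, 1996.
The vials are thawed: Mar 20, 1996 + 3 days = Mar 23, 1996.
The first dose is administered: Mar 23, 1996 + 12 days = Apr 4, 1996.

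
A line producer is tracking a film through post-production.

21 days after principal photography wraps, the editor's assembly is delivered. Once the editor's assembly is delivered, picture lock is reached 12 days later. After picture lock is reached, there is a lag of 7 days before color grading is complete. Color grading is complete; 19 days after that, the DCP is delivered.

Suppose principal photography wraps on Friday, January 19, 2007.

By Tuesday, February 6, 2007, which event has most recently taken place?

Principal photography wraps

Principal photography wraps: Jan 19, 2007.
The editor's assembly is delivered: Jan 19, 2007 + 21 days = Feb 9, 2007.
Picture lock is reached: Feb 9, 2007 + 12 days = Feb 21, 2007.
Color grading is complete: Feb 21, 2007 + 7 days = Feb 28, 2007.
The DCP is delivered: Feb 28, 2007 + 19 days = Mar 19, 2007.
Feb 6, 2007 falls between when principal photography wraps (Jan 19, 2007) and when the editor's assembly is delivered (Feb 9, 2007).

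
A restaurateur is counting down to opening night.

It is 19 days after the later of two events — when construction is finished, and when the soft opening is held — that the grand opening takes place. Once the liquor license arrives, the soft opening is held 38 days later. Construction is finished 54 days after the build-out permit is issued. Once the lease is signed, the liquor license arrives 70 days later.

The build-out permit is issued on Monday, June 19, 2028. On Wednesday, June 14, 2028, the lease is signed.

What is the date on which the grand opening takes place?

Thursday, October 19, 2028

The build-out permit is issued: Jun 19, 2028.
Construction is finished: Jun 19, 2028 + 54 days = Aug 12, 2028.
The lease is signed: Jun 14, 2028.
The liquor license arrives: Jun 14, 2028 + 70 days = Aug 23, 2028.
The soft opening is held: Aug 23, 2028 + 38 days = Sep 30, 2028.
Both prerequisites met — construction is finished (Aug 12, 2028), the soft opening is held (Sep 30, 2028); the later is Sep 30, 2028.
The grand opening takes place: Sep 30, 2028 + 19 days = Oct 19, 2028.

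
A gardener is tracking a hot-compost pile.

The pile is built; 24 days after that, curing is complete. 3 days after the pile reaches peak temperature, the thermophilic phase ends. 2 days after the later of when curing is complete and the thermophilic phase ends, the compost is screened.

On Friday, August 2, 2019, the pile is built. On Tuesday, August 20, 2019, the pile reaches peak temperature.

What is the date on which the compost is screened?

The pile is built: Aug 2, 2019.
Curing is complete: Aug 2, 2019 + 24 days = Aug 26, 2019.
The pile reaches peak temperature: Aug 20, 2019.
The thermophilic phase ends: Aug 20, 2019 + 3 days = Aug 23, 2019.
Both prerequisites met — curing is complete (Aug 26, 2019), the thermophilic phase ends (Aug 23, 2019); the later is Aug 26, 2019.
The compost is screened: Aug 26, 2019 + 2 days = Aug 28, 2019.

Wednesday, August 28, 2019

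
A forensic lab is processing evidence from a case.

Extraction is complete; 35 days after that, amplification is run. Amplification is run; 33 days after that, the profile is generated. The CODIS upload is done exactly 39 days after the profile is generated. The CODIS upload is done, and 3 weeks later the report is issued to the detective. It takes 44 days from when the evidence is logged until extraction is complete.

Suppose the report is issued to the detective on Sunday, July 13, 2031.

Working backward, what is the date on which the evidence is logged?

The report is issued to the detective: Jul 13, 2031.
The CODIS upload is done: Jul 13, 2031 − 3 weeks = Jun 22, 2031.
The profile is generated: Jun 22, 2031 − 39 days = May 14, 2031.
Amplification is run: May 14, 2031 − 33 days = Apr 11, 2031.
Extraction is complete: Apr 11, 2031 − 35 days = Mar 7, 2031.
The evidence is logged: Mar 7, 2031 − 44 days = Jan 22, 2031.

Wednesday, January 22, 2031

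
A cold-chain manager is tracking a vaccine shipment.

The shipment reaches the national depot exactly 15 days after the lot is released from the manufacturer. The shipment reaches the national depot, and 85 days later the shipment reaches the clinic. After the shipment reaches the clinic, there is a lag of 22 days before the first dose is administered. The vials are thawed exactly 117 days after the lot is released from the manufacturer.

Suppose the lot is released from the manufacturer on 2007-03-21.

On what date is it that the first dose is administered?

2007-07-21

The lot is released from the manufacturer: Mar 21, 2007.
The shipment reaches the national depot: Mar 21, 2007 + 15 days = Apr 5, 2007.
The shipment reaches the clinic: Apr 5, 2007 + 85 days = Jun 29, 2007.
The first dose is administered: Jun 29, 2007 + 22 days = Jul 21, 2007.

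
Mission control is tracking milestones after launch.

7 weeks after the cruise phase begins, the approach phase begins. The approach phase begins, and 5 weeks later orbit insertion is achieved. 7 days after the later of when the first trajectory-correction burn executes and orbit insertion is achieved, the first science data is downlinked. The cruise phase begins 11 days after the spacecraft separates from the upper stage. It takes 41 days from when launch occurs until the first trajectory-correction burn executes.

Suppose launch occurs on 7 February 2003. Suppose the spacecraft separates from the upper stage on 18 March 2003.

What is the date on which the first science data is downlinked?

Launch occurs: Feb 7, 2003.
The first trajectory-correction burn executes: Feb 7, 2003 + 41 days = Mar 20, 2003.
The spacecraft separates from the upper stage: Mar 18, 2003.
The cruise phase begins: Mar 18, 2003 + 11 days = Mar 29, 2003.
The approach phase begins: Mar 29, 2003 + 7 weeks = May 17, 2003.
Orbit insertion is achieved: May 17, 2003 + 5 weeks = Jun 21, 2003.
Both prerequisites met — the first trajectory-correction burn executes (Mar 20, 2003), orbit insertion is achieved (Jun 21, 2003); the later is Jun 21, 2003.
The first science data is downlinked: Jun 21, 2003 + 7 days = Jun 28, 2003.

28 June 2003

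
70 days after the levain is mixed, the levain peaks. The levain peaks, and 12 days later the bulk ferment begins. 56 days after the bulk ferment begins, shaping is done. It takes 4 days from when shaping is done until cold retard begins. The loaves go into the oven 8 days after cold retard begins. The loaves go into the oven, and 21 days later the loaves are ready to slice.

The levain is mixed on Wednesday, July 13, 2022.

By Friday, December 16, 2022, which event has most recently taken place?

The loaves go into the oven

The levain is mixed: Jul 13, 2022.
The levain peaks: Jul 13, 2022 + 70 days = Sep 21, 2022.
The bulk ferment begins: Sep 21, 2022 + 12 days = Oct 3, 2022.
Shaping is done: Oct 3, 2022 + 56 days = Nov 28, 2022.
Cold retard begins: Nov 28, 2022 + 4 days = Dec 2, 2022.
The loaves go into the oven: Dec 2, 2022 + 8 days = Dec 10, 2022.
The loaves are ready to slice: Dec 10, 2022 + 21 days = Dec 31, 2022.
Dec 16, 2022 falls between when the loaves go into the oven (Dec 10, 2022) and when the loaves are ready to slice (Dec 31, 2022).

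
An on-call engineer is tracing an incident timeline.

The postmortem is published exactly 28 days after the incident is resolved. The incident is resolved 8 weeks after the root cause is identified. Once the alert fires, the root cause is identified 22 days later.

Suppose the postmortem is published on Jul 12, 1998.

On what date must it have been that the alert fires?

Mar 28, 1998

The postmortem is published: Jul 12, 1998.
The incident is resolved: Jul 12, 1998 − 28 days = Jun 14, 1998.
The root cause is identified: Jun 14, 1998 − 8 weeks = Apr 19, 1998.
The alert fires: Apr 19, 1998 − 22 days = Mar 28, 1998.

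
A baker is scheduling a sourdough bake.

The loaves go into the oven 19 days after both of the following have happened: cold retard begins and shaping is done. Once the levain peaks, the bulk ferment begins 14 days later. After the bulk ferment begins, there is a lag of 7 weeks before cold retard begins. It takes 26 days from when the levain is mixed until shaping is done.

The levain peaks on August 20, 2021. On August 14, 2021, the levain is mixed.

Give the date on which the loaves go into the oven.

November 10, 2021

The levain peaks: Aug 20, 2021.
The bulk ferment begins: Aug 20, 2021 + 14 days = Sep 3, 2021.
Cold retard begins: Sep 3, 2021 + 7 weeks = Oct 22, 2021.
The levain is mixed: Aug 14, 2021.
Shaping is done: Aug 14, 2021 + 26 days = Sep 9, 2021.
Both prerequisites met — cold retard begins (Oct 22, 2021), shaping is done (Sep 9, 2021); the later is Oct 22, 2021.
The loaves go into the oven: Oct 22, 2021 + 19 days = Nov 10, 2021.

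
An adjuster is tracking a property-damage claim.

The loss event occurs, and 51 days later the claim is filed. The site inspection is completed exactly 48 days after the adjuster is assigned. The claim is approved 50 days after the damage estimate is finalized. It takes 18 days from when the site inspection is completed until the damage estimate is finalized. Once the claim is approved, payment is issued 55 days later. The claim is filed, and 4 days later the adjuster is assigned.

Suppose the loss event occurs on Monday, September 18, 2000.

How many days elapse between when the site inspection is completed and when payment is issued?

123 days

Causal path: the site inspection is completed → the damage estimate is finalized → the claim is approved → payment is issued.
Total delay along the path: 18 + 50 + 55 = 123 days.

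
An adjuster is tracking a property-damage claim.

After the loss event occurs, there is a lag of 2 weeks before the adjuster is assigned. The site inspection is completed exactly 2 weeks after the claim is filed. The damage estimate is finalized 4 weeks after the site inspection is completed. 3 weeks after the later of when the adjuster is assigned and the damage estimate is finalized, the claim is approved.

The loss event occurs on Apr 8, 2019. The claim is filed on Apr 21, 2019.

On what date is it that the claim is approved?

The loss event occurs: Apr 8, 2019.
The adjuster is assigned: Apr 8, 2019 + 2 weeks = Apr 22, 2019.
The claim is filed: Apr 21, 2019.
The site inspection is completed: Apr 21, 2019 + 2 weeks = May 5, 2019.
The damage estimate is finalized: May 5, 2019 + 4 weeks = Jun 2, 2019.
Both prerequisites met — the adjuster is assigned (Apr 22, 2019), the damage estimate is finalized (Jun 2, 2019); the later is Jun 2, 2019.
The claim is approved: Jun 2, 2019 + 3 weeks = Jun 23, 2019.

Jun 23, 2019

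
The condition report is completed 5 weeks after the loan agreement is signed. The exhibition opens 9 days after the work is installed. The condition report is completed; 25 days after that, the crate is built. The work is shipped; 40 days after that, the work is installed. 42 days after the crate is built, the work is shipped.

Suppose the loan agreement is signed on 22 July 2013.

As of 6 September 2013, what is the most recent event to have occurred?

The loan agreement is signed: Jul 22, 2013.
The condition report is completed: Jul 22, 2013 + 5 weeks = Aug 26, 2013.
The crate is built: Aug 26, 2013 + 25 days = Sep 20, 2013.
The work is shipped: Sep 20, 2013 + 42 days = Nov 1, 2013.
The work is installed: Nov 1, 2013 + 40 days = Dec 11, 2013.
The exhibition opens: Dec 11, 2013 + 9 days = Dec 20, 2013.
Sep 6, 2013 falls between when the condition report is completed (Aug 26, 2013) and when the crate is built (Sep 20, 2013).

The condition report is completed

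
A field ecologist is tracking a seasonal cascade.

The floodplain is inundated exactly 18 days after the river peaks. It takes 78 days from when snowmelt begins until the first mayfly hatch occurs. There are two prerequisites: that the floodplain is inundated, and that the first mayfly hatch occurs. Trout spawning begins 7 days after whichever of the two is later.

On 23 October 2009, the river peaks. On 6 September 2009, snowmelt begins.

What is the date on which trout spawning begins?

The river peaks: Oct 23, 2009.
The floodplain is inundated: Oct 23, 2009 + 18 days = Nov 10, 2009.
Snowmelt begins: Sep 6, 2009.
The first mayfly hatch occurs: Sep 6, 2009 + 78 days = Nov 23, 2009.
Both prerequisites met — the floodplain is inundated (Nov 10, 2009), the first mayfly hatch occurs (Nov 23, 2009); the later is Nov 23, 2009.
Trout spawning begins: Nov 23, 2009 + 7 days = Nov 30, 2009.

30 November 2009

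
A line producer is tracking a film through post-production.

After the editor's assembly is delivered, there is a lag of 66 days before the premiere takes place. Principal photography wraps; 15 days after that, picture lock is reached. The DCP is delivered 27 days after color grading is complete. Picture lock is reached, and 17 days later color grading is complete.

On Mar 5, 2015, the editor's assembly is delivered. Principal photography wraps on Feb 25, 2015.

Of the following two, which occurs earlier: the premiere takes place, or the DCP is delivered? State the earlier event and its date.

The editor's assembly is delivered: Mar 5, 2015.
The premiere takes place: Mar 5, 2015 + 66 days = May 10, 2015.
Principal photography wraps: Feb 25, 2015.
Picture lock is reached: Feb 25, 2015 + 15 days = Mar 12, 2015.
Color grading is complete: Mar 12, 2015 + 17 days = Mar 29, 2015.
The DCP is delivered: Mar 29, 2015 + 27 days = Apr 25, 2015.
Comparing: the premiere takes place on May 10, 2015 vs the DCP is delivered on Apr 25, 2015. Earlier: the DCP is delivered.

The DCP is delivered — Apr 25, 2015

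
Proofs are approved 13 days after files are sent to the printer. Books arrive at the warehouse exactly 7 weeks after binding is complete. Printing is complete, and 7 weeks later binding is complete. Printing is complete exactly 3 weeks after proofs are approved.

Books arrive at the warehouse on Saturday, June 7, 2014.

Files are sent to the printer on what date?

Books arrive at the warehouse: Jun 7, 2014.
Binding is complete: Jun 7, 2014 − 7 weeks = Apr 19, 2014.
Printing is complete: Apr 19, 2014 − 7 weeks = Mar 1, 2014.
Proofs are approved: Mar 1, 2014 − 3 weeks = Feb 8, 2014.
Files are sent to the printer: Feb 8, 2014 − 13 days = Jan 26, 2014.

Sunday, January 26, 2014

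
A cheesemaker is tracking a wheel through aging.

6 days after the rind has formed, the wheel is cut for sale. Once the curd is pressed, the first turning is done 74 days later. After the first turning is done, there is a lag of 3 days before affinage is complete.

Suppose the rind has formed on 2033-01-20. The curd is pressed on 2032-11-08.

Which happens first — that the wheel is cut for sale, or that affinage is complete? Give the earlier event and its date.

The rind has formed: Jan 20, 2033.
The wheel is cut for sale: Jan 20, 2033 + 6 days = Jan 26, 2033.
The curd is pressed: Nov 8, 2032.
The first turning is done: Nov 8, 2032 + 74 days = Jan 21, 2033.
Affinage is complete: Jan 21, 2033 + 3 days = Jan 24, 2033.
Comparing: the wheel is cut for sale on Jan 26, 2033 vs affinage is complete on Jan 24, 2033. Earlier: affinage is complete.

Affinage is complete — 2033-01-24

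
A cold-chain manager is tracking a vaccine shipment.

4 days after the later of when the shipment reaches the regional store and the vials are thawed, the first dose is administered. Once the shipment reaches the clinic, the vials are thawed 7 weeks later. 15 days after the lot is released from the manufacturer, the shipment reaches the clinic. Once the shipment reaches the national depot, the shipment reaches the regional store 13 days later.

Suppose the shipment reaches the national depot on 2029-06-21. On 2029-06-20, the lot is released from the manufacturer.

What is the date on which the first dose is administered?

The shipment reaches the national depot: Jun 21, 2029.
The shipment reaches the regional store: Jun 21, 2029 + 13 days = Jul 4, 2029.
The lot is released from the manufacturer: Jun 20, 2029.
The shipment reaches the clinic: Jun 20, 2029 + 15 days = Jul 5, 2029.
The vials are thawed: Jul 5, 2029 + 7 weeks = Aug 23, 2029.
Both prerequisites met — the shipment reaches the regional store (Jul 4, 2029), the vials are thawed (Aug 23, 2029); the later is Aug 23, 2029.
The first dose is administered: Aug 23, 2029 + 4 days = Aug 27, 2029.

2029-08-27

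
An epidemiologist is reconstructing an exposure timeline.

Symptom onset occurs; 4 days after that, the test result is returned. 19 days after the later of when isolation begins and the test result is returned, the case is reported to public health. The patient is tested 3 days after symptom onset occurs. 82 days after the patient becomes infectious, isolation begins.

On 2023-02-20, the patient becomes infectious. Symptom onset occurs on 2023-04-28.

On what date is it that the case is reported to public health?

The patient becomes infectious: Feb 20, 2023.
Isolation begins: Feb 20, 2023 + 82 days = May 13, 2023.
Symptom onset occurs: Apr 28, 2023.
The test result is returned: Apr 28, 2023 + 4 days = May 2, 2023.
Both prerequisites met — isolation begins (May 13, 2023), the test result is returned (May 2, 2023); the later is May 13, 2023.
The case is reported to public health: May 13, 2023 + 19 days = Jun 1, 2023.

2023-06-01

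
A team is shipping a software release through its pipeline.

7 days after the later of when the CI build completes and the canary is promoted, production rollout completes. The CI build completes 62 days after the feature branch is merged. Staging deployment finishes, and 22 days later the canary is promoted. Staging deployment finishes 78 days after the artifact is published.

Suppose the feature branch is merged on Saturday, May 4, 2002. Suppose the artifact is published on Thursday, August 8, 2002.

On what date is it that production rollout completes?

The feature branch is merged: May 4, 2002.
The CI build completes: May 4, 2002 + 62 days = Jul 5, 2002.
The artifact is published: Aug 8, 2002.
Staging deployment finishes: Aug 8, 2002 + 78 days = Oct 25, 2002.
The canary is promoted: Oct 25, 2002 + 22 days = Nov 16, 2002.
Both prerequisites met — the CI build completes (Jul 5, 2002), the canary is promoted (Nov 16, 2002); the later is Nov 16, 2002.
Production rollout completes: Nov 16, 2002 + 7 days = Nov 23, 2002.

Saturday, November 23, 2002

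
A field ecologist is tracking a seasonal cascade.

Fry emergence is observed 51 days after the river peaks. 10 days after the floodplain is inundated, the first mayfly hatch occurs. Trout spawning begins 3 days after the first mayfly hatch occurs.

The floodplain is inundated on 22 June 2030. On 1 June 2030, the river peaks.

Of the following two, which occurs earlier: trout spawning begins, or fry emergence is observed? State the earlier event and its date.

Trout spawning begins — 5 July 2030

The floodplain is inundated: Jun 22, 2030.
The first mayfly hatch occurs: Jun 22, 2030 + 10 days = Jul 2, 2030.
Trout spawning begins: Jul 2, 2030 + 3 days = Jul 5, 2030.
The river peaks: Jun 1, 2030.
Fry emergence is observed: Jun 1, 2030 + 51 days = Jul 22, 2030.
Comparing: trout spawning begins on Jul 5, 2030 vs fry emergence is observed on Jul 22, 2030. Earlier: trout spawning begins.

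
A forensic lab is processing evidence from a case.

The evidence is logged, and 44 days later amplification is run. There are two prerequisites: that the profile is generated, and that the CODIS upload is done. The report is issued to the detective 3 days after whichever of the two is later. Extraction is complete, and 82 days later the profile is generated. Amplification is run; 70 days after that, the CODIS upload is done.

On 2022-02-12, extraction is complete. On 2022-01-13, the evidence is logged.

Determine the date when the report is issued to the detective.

Extraction is complete: Feb 12, 2022.
The profile is generated: Feb 12, 2022 + 82 days = May 5, 2022.
The evidence is logged: Jan 13, 2022.
Amplification is run: Jan 13, 2022 + 44 days = Feb 26, 2022.
The CODIS upload is done: Feb 26, 2022 + 70 days = May 7, 2022.
Both prerequisites met — the profile is generated (May 5, 2022), the CODIS upload is done (May 7, 2022); the later is May 7, 2022.
The report is issued to the detective: May 7, 2022 + 3 days = May 10, 2022.

2022-05-10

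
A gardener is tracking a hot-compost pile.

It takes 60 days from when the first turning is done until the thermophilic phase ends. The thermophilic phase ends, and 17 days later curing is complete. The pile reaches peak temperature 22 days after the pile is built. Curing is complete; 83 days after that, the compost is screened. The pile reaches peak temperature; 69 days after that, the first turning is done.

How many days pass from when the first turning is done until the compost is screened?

Causal path: the first turning is done → the thermophilic phase ends → curing is complete → the compost is screened.
Total delay along the path: 60 + 17 + 83 = 160 days.

160 days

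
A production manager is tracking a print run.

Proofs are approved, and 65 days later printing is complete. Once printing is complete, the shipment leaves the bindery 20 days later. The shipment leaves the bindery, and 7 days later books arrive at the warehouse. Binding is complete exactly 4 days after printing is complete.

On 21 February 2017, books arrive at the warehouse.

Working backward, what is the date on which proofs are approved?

21 November 2016

Books arrive at the warehouse: Feb 21, 2017.
The shipment leaves the bindery: Feb 21, 2017 − 7 days = Feb 14, 2017.
Printing is complete: Feb 14, 2017 − 20 days = Jan 25, 2017.
Proofs are approved: Jan 25, 2017 − 65 days = Nov 21, 2016.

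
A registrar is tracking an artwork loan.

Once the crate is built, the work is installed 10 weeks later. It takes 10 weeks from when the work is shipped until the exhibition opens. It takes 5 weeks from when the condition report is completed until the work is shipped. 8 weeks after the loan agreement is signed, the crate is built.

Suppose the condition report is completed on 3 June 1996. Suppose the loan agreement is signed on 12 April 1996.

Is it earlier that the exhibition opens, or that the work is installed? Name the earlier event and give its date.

The work is installed — 16 August 1996

The condition report is completed: Jun 3, 1996.
The work is shipped: Jun 3, 1996 + 5 weeks = Jul 8, 1996.
The exhibition opens: Jul 8, 1996 + 10 weeks = Sep 16, 1996.
The loan agreement is signed: Apr 12, 1996.
The crate is built: Apr 12, 1996 + 8 weeks = Jun 7, 1996.
The work is installed: Jun 7, 1996 + 10 weeks = Aug 16, 1996.
Comparing: the exhibition opens on Sep 16, 1996 vs the work is installed on Aug 16, 1996. Earlier: the work is installed.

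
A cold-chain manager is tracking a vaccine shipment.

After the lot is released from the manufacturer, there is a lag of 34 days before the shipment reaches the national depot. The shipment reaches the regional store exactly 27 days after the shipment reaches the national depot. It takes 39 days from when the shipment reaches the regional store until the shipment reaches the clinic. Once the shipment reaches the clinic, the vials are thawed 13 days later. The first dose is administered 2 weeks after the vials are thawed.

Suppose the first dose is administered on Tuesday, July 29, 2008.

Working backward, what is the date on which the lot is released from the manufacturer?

Monday, March 24, 2008

The first dose is administered: Jul 29, 2008.
The vials are thawed: Jul 29, 2008 − 2 weeks = Jul 15, 2008.
The shipment reaches the clinic: Jul 15, 2008 − 13 days = Jul 2, 2008.
The shipment reaches the regional store: Jul 2, 2008 − 39 days = May 24, 2008.
The shipment reaches the national depot: May 24, 2008 − 27 days = Apr 27, 2008.
The lot is released from the manufacturer: Apr 27, 2008 − 34 days = Mar 24, 2008.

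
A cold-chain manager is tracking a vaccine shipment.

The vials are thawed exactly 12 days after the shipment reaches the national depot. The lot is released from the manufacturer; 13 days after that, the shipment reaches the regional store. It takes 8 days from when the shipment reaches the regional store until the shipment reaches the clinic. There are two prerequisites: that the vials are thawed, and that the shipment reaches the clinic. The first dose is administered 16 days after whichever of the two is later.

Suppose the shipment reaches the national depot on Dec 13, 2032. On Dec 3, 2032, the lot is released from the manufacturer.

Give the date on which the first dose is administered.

The shipment reaches the national depot: Dec 13, 2032.
The vials are thawed: Dec 13, 2032 + 12 days = Dec 25, 2032.
The lot is released from the manufacturer: Dec 3, 2032.
The shipment reaches the regional store: Dec 3, 2032 + 13 days = Dec 16, 2032.
The shipment reaches the clinic: Dec 16, 2032 + 8 days = Dec 24, 2032.
Both prerequisites met — the vials are thawed (Dec 25, 2032), the shipment reaches the clinic (Dec 24, 2032); the later is Dec 25, 2032.
The first dose is administered: Dec 25, 2032 + 16 days = Jan 10, 2033.

Jan 10, 2033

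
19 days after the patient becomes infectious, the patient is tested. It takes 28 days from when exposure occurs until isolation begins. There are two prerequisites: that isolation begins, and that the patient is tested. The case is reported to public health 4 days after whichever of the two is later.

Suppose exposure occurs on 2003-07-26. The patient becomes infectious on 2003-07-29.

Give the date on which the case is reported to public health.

2003-08-27

Exposure occurs: Jul 26, 2003.
Isolation begins: Jul 26, 2003 + 28 days = Aug 23, 2003.
The patient becomes infectious: Jul 29, 2003.
The patient is tested: Jul 29, 2003 + 19 days = Aug 17, 2003.
Both prerequisites met — isolation begins (Aug 23, 2003), the patient is tested (Aug 17, 2003); the later is Aug 23, 2003.
The case is reported to public health: Aug 23, 2003 + 4 days = Aug 27, 2003.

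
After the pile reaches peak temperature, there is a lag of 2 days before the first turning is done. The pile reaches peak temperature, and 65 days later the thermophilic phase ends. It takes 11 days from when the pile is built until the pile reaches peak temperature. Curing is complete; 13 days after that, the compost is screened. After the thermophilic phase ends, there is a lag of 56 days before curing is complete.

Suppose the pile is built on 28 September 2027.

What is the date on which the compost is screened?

The pile is built: Sep 28, 2027.
The pile reaches peak temperature: Sep 28, 2027 + 11 days = Oct 9, 2027.
The thermophilic phase ends: Oct 9, 2027 + 65 days = Dec 13, 2027.
Curing is complete: Dec 13, 2027 + 56 days = Feb 7, 2028.
The compost is screened: Feb 7, 2028 + 13 days = Feb 20, 2028.

20 February 2028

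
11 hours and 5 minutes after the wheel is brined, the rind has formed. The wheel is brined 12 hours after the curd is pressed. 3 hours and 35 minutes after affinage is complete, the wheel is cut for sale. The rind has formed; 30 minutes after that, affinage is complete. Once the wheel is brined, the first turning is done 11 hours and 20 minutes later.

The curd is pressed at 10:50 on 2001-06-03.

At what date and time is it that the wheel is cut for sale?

The curd is pressed: 10:50 Jun 3, 2001.
The wheel is brined: 10:50 Jun 3, 2001 + 12h = 22:50 Jun 3, 2001.
The rind has formed: 22:50 Jun 3, 2001 + 11h05m = 09:55 Jun 4, 2001.
Affinage is complete: 09:55 Jun 4, 2001 + 30m = 10:25 Jun 4, 2001.
The wheel is cut for sale: 10:25 Jun 4, 2001 + 3h35m = 14:00 Jun 4, 2001.

14:00 on 2001-06-04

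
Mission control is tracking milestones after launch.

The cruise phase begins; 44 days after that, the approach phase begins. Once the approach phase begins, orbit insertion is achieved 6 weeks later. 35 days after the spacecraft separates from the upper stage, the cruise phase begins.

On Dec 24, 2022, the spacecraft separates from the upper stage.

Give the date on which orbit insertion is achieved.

Apr 24, 2023

The spacecraft separates from the upper stage: Dec 24, 2022.
The cruise phase begins: Dec 24, 2022 + 35 days = Jan 28, 2023.
The approach phase begins: Jan 28, 2023 + 44 days = Mar 13, 2023.
Orbit insertion is achieved: Mar 13, 2023 + 6 weeks = Apr 24, 2023.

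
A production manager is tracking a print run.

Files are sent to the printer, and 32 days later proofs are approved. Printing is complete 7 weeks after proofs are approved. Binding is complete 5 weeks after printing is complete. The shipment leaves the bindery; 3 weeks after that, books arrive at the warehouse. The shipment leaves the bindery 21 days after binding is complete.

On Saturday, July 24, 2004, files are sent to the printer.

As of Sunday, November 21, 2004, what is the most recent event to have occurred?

Files are sent to the printer: Jul 24, 2004.
Proofs are approved: Jul 24, 2004 + 32 days = Aug 25, 2004.
Printing is complete: Aug 25, 2004 + 7 weeks = Oct 13, 2004.
Binding is complete: Oct 13, 2004 + 5 weeks = Nov 17, 2004.
The shipment leaves the bindery: Nov 17, 2004 + 21 days = Dec 8, 2004.
Books arrive at the warehouse: Dec 8, 2004 + 3 weeks = Dec 29, 2004.
Nov 21, 2004 falls between when binding is complete (Nov 17, 2004) and when the shipment leaves the bindery (Dec 8, 2004).

Binding is complete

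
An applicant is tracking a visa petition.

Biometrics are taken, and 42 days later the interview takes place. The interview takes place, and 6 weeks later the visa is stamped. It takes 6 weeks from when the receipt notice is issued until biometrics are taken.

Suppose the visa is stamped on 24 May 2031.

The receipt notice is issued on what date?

The visa is stamped: May 24, 2031.
The interview takes place: May 24, 2031 − 6 weeks = Apr 12, 2031.
Biometrics are taken: Apr 12, 2031 − 42 days = Mar 1, 2031.
The receipt notice is issued: Mar 1, 2031 − 6 weeks = Jan 18, 2031.

18 January 2031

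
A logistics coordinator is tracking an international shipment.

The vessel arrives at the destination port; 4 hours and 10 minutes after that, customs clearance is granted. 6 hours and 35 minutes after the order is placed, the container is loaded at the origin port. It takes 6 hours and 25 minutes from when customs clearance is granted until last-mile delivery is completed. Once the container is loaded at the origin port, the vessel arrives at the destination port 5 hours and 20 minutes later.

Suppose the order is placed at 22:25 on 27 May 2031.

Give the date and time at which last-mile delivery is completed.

The order is placed: 22:25 May 27, 2031.
The container is loaded at the origin port: 22:25 May 27, 2031 + 6h35m = 05:00 May 28, 2031.
The vessel arrives at the destination port: 05:00 May 28, 2031 + 5h20m = 10:20 May 28, 2031.
Customs clearance is granted: 10:20 May 28, 2031 + 4h10m = 14:30 May 28, 2031.
Last-mile delivery is completed: 14:30 May 28, 2031 + 6h25m = 20:55 May 28, 2031.

20:55 on 28 May 2031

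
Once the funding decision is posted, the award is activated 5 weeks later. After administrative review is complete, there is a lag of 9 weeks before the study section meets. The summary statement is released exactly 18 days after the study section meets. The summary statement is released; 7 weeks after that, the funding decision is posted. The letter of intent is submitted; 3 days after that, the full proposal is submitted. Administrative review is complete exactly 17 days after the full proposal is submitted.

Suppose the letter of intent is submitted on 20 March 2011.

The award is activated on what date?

The letter of intent is submitted: Mar 20, 2011.
The full proposal is submitted: Mar 20, 2011 + 3 days = Mar 23, 2011.
Administrative review is complete: Mar 23, 2011 + 17 days = Apr 9, 2011.
The study section meets: Apr 9, 2011 + 9 weeks = Jun 11, 2011.
The summary statement is released: Jun 11, 2011 + 18 days = Jun 29, 2011.
The funding decision is posted: Jun 29, 2011 + 7 weeks = Aug 17, 2011.
The award is activated: Aug 17, 2011 + 5 weeks = Sep 21, 2011.

21 September 2011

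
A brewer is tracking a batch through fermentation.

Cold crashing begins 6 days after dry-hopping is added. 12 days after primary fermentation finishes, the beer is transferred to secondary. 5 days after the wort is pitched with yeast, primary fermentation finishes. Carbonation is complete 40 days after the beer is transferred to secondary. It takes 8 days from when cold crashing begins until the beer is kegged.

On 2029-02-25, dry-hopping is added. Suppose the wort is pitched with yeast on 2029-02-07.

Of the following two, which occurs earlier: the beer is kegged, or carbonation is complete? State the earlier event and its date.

The beer is kegged — 2029-03-11

Dry-hopping is added: Feb 25, 2029.
Cold crashing begins: Feb 25, 2029 + 6 days = Mar 3, 2029.
The beer is kegged: Mar 3, 2029 + 8 days = Mar 11, 2029.
The wort is pitched with yeast: Feb 7, 2029.
Primary fermentation finishes: Feb 7, 2029 + 5 days = Feb 12, 2029.
The beer is transferred to secondary: Feb 12, 2029 + 12 days = Feb 24, 2029.
Carbonation is complete: Feb 24, 2029 + 40 days = Apr 5, 2029.
Comparing: the beer is kegged on Mar 11, 2029 vs carbonation is complete on Apr 5, 2029. Earlier: the beer is kegged.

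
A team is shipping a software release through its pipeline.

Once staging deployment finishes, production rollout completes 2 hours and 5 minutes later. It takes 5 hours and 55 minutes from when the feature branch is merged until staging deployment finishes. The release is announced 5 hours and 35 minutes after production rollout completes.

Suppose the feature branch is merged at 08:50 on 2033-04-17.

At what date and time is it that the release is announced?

The feature branch is merged: 08:50 Apr 17, 2033.
Staging deployment finishes: 08:50 Apr 17, 2033 + 5h55m = 14:45 Apr 17, 2033.
Production rollout completes: 14:45 Apr 17, 2033 + 2h05m = 16:50 Apr 17, 2033.
The release is announced: 16:50 Apr 17, 2033 + 5h35m = 22:25 Apr 17, 2033.

22:25 on 2033-04-17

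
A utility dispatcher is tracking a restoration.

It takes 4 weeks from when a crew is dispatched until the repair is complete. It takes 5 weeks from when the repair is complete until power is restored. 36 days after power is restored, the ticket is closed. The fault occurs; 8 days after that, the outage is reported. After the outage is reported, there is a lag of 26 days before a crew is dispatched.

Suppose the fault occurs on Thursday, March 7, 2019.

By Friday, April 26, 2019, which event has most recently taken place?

A crew is dispatched

The fault occurs: Mar 7, 2019.
The outage is reported: Mar 7, 2019 + 8 days = Mar 15, 2019.
A crew is dispatched: Mar 15, 2019 + 26 days = Apr 10, 2019.
The repair is complete: Apr 10, 2019 + 4 weeks = May 8, 2019.
Power is restored: May 8, 2019 + 5 weeks = Jun 12, 2019.
The ticket is closed: Jun 12, 2019 + 36 days = Jul 18, 2019.
Apr 26, 2019 falls between when a crew is dispatched (Apr 10, 2019) and when the repair is complete (May 8, 2019).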